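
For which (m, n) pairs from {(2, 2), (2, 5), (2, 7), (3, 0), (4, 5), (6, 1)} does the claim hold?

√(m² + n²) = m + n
Testing each pair:
(2, 2): LHS = 2·√(2) ≈ 2.828, RHS = 4 → fails
(2, 5): LHS = √(29) ≈ 5.385, RHS = 7 → fails
(2, 7): LHS = √(53) ≈ 7.28, RHS = 9 → fails
(3, 0): LHS = 3, RHS = 3 → holds
(4, 5): LHS = √(41) ≈ 6.403, RHS = 9 → fails
(6, 1): LHS = √(37) ≈ 6.083, RHS = 7 → fails

1 of 6 pairs satisfies the claim.

Answer: (3, 0)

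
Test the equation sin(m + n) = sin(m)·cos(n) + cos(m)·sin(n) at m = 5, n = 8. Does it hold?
Holds

Substituting m = 5, n = 8:

LHS = sin(5 + 8) = sin(13) ≈ 0.4202
RHS = sin(5)·cos(8) + cos(5)·sin(8) = sin(5)·cos(8) + sin(8)·cos(5) ≈ 0.4202

LHS = RHS, so the equation holds at this point.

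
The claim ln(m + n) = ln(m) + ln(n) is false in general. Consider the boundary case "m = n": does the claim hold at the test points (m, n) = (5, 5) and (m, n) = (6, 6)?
At (5, 5): LHS = ln(10) ≈ 2.303 ≠ RHS = 2·ln(5) ≈ 3.219
At (6, 6): LHS = ln(12) ≈ 2.485 ≠ RHS = 2·ln(6) ≈ 3.584

Answer: No, fails at both test points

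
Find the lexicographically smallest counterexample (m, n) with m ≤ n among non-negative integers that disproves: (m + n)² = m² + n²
(m, n) = (1, 1)

Substituting (1, 1) into the claim:
LHS = (1 + 1)² = 4
RHS = 1² + 1² = 2

Since LHS ≠ RHS, this pair disproves the claim, and no lexicographically smaller pair (m ≤ n, non-negative integers) does.

For instance (2, 4) is also a counterexample (LHS = 36, RHS = 20), but it's lexicographically larger.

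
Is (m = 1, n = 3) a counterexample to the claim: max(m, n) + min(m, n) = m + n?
Substituting m = 1, n = 3:
LHS = max(1, 3) + min(1, 3) = 4
RHS = 1 + 3 = 4

The sides agree, so this pair does not disprove the claim.

Answer: No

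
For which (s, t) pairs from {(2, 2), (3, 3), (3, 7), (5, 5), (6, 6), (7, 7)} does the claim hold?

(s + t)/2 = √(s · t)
(2, 2), (3, 3), (5, 5), (6, 6), (7, 7)

Testing each pair:
(2, 2): LHS = 2, RHS = 2 → holds
(3, 3): LHS = 3, RHS = 3 → holds
(3, 7): LHS = 5, RHS = √(21) ≈ 4.583 → fails
(5, 5): LHS = 5, RHS = 5 → holds
(6, 6): LHS = 6, RHS = 6 → holds
(7, 7): LHS = 7, RHS = 7 → holds

5 of 6 pairs satisfy the claim.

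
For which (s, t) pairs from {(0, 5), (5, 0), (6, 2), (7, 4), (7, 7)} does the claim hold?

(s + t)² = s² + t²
(0, 5), (5, 0)

Testing each pair:
(0, 5): LHS = 25, RHS = 25 → holds
(5, 0): LHS = 25, RHS = 25 → holds
(6, 2): LHS = 64, RHS = 40 → fails
(7, 4): LHS = 121, RHS = 65 → fails
(7, 7): LHS = 196, RHS = 98 → fails

2 of 5 pairs satisfy the claim.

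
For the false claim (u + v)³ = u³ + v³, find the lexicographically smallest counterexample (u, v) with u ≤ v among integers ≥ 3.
Substituting (3, 3) into the claim:
LHS = (3 + 3)³ = 216
RHS = 3³ + 3³ = 54

Since LHS ≠ RHS, this pair disproves the claim, and no lexicographically smaller pair (u ≤ v, integers ≥ 3) does.

For instance (7, 10) is also a counterexample (LHS = 4913, RHS = 1343), but it's lexicographically larger.

Answer: (u, v) = (3, 3)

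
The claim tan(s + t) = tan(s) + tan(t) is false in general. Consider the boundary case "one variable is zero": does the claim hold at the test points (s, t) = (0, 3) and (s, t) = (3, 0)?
At (0, 3): LHS = tan(3) ≈ -0.1425, RHS = tan(3) ≈ -0.1425 → equal
At (3, 0): LHS = tan(3) ≈ -0.1425, RHS = tan(3) ≈ -0.1425 → equal

So the claim does hold at both of these boundary points, even though it is not an identity.

Answer: Yes, holds at both test points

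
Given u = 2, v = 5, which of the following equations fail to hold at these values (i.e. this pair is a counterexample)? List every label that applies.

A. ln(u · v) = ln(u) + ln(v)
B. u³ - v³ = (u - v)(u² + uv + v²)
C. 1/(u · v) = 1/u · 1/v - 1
Evaluating each claim at the given values:
A. LHS = ln(10) ≈ 2.303, RHS = ln(2) + ln(5) ≈ 2.303 → holds here (LHS = RHS)
B. LHS = -117, RHS = -117 → holds here (LHS = RHS)
C. LHS = 1/10, RHS = -9/10 → fails here (LHS ≠ RHS)

Answer: C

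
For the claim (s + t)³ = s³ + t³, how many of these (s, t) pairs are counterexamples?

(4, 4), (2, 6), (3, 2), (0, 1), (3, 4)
4

Testing each pair:
(4, 4): LHS = 512, RHS = 128 → counterexample
(2, 6): LHS = 512, RHS = 224 → counterexample
(3, 2): LHS = 125, RHS = 35 → counterexample
(0, 1): LHS = 1, RHS = 1 → satisfies claim
(3, 4): LHS = 343, RHS = 91 → counterexample

That makes 4 counterexamples.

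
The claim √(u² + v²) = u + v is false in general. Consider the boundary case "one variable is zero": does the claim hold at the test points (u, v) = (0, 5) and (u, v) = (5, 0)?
At (0, 5): LHS = 5, RHS = 5 → equal
At (5, 0): LHS = 5, RHS = 5 → equal

So the claim does hold at both of these boundary points, even though it is not an identity.

Answer: Yes, holds at both test points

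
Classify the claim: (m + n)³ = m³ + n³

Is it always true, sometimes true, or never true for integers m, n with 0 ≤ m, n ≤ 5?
Sometimes true

It holds at (m, n) = (0, 1) (both sides equal 1), but fails at (m, n) = (1, 5) (LHS = 216, RHS = 126).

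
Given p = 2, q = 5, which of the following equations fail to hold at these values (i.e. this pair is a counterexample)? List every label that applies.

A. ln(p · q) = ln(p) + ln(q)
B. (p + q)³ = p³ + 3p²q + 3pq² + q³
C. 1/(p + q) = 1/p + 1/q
C

Evaluating each claim at the given values:
A. LHS = ln(10) ≈ 2.303, RHS = ln(2) + ln(5) ≈ 2.303 → holds here (LHS = RHS)
B. LHS = 343, RHS = 343 → holds here (LHS = RHS)
C. LHS = 1/7, RHS = 7/10 → fails here (LHS ≠ RHS)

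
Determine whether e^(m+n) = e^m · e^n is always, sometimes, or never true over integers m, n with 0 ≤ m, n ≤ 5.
The identity holds for every pair in the range. For instance at (m, n) = (1, 2): both sides equal e^3 ≈ 20.09.

Answer: Always true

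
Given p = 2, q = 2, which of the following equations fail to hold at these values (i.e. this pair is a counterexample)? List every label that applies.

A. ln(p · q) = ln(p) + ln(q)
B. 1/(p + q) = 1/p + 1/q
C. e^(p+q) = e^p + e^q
B, C

Evaluating each claim at the given values:
A. LHS = ln(4) ≈ 1.386, RHS = 2·ln(2) ≈ 1.386 → holds here (LHS = RHS)
B. LHS = 1/4, RHS = 1 → fails here (LHS ≠ RHS)
C. LHS = e^4 ≈ 54.6, RHS = 2·e^2 ≈ 14.78 → fails here (LHS ≠ RHS)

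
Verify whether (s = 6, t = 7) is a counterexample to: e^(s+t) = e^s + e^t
Substituting s = 6, t = 7:
LHS = e^(6+7) = e^13 ≈ 442413.4
RHS = e^6 + e^7 ≈ 1500

Since LHS ≠ RHS, this pair disproves the claim.

Answer: Yes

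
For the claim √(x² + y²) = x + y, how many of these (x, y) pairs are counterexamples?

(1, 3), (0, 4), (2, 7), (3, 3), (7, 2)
4

Testing each pair:
(1, 3): LHS = √(10) ≈ 3.162, RHS = 4 → counterexample
(0, 4): LHS = 4, RHS = 4 → satisfies claim
(2, 7): LHS = √(53) ≈ 7.28, RHS = 9 → counterexample
(3, 3): LHS = 3·√(2) ≈ 4.243, RHS = 6 → counterexample
(7, 2): LHS = √(53) ≈ 7.28, RHS = 9 → counterexample

That makes 4 counterexamples.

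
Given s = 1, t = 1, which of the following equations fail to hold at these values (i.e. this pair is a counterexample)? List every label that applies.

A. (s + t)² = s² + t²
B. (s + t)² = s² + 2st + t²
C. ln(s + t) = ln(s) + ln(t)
Evaluating each claim at the given values:
A. LHS = 4, RHS = 2 → fails here (LHS ≠ RHS)
B. LHS = 4, RHS = 4 → holds here (LHS = RHS)
C. LHS = ln(2) ≈ 0.6931, RHS = 0 → fails here (LHS ≠ RHS)

Answer: A, C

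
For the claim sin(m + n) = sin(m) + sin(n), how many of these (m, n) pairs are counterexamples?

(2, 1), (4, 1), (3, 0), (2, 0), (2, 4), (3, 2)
4

Testing each pair:
(2, 1): LHS = sin(3) ≈ 0.1411, RHS = sin(1) + sin(2) ≈ 1.751 → counterexample
(4, 1): LHS = sin(5) ≈ -0.9589, RHS = sin(4) + sin(1) ≈ 0.08467 → counterexample
(3, 0): LHS = sin(3) ≈ 0.1411, RHS = sin(3) ≈ 0.1411 → satisfies claim
(2, 0): LHS = sin(2) ≈ 0.9093, RHS = sin(2) ≈ 0.9093 → satisfies claim
(2, 4): LHS = sin(6) ≈ -0.2794, RHS = sin(4) + sin(2) ≈ 0.1525 → counterexample
(3, 2): LHS = sin(5) ≈ -0.9589, RHS = sin(3) + sin(2) ≈ 1.05 → counterexample

That makes 4 counterexamples.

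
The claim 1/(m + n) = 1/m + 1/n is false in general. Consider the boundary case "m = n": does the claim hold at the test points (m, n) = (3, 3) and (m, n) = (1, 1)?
At (3, 3): LHS = 1/6 ≠ RHS = 2/3
At (1, 1): LHS = 1/2 ≠ RHS = 2

Answer: No, fails at both test points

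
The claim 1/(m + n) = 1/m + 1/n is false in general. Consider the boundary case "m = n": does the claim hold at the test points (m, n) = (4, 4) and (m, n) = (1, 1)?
At (4, 4): LHS = 1/8 ≠ RHS = 1/2
At (1, 1): LHS = 1/2 ≠ RHS = 2

Answer: No, fails at both test points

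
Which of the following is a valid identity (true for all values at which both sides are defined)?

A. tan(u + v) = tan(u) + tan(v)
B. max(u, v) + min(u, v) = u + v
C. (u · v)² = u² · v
A: fails at (1, 2) — LHS = tan(3) ≈ -0.1425, RHS = tan(2) + tan(1) ≈ -0.6276.
B: holds — e.g. at (2, 7), both sides equal 9.
C: fails at (6, 7) — LHS = 1764, RHS = 252.

Answer: B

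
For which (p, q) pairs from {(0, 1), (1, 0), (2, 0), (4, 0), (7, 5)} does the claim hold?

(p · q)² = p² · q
(0, 1), (1, 0), (2, 0), (4, 0)

Testing each pair:
(0, 1): LHS = 0, RHS = 0 → holds
(1, 0): LHS = 0, RHS = 0 → holds
(2, 0): LHS = 0, RHS = 0 → holds
(4, 0): LHS = 0, RHS = 0 → holds
(7, 5): LHS = 1225, RHS = 245 → fails

4 of 5 pairs satisfy the claim.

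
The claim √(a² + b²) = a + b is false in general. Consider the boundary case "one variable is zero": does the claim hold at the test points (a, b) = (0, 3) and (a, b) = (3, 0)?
At (0, 3): LHS = 3, RHS = 3 → equal
At (3, 0): LHS = 3, RHS = 3 → equal

So the claim does hold at both of these boundary points, even though it is not an identity.

Answer: Yes, holds at both test points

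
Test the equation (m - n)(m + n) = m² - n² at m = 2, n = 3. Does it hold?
Holds

Substituting m = 2, n = 3:

LHS = (2 - 3)(2 + 3) = -5
RHS = 2² - 3² = -5

LHS = RHS, so the equation holds at this point.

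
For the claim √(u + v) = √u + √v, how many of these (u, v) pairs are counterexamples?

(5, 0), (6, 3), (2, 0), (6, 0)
Testing each pair:
(5, 0): LHS = √(5) ≈ 2.236, RHS = √(5) ≈ 2.236 → satisfies claim
(6, 3): LHS = 3, RHS = √(3) + √(6) ≈ 4.182 → counterexample
(2, 0): LHS = √(2) ≈ 1.414, RHS = √(2) ≈ 1.414 → satisfies claim
(6, 0): LHS = √(6) ≈ 2.449, RHS = √(6) ≈ 2.449 → satisfies claim

That makes 1 counterexample.

Answer: 1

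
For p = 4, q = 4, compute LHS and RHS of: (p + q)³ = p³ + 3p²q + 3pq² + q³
LHS = (4 + 4)³ = 512
RHS = 4³ + 3·4²·4 + 3·4·4² + 4³ = 512

LHS = RHS: the two sides agree.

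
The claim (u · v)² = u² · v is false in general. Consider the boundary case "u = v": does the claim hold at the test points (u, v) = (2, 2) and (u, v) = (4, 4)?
No, fails at both test points

At (2, 2): LHS = 16 ≠ RHS = 8
At (4, 4): LHS = 256 ≠ RHS = 64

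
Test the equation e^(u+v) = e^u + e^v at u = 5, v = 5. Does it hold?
Substituting u = 5, v = 5:

LHS = e^(5+5) = e^10 ≈ 22026.5
RHS = e^5 + e^5 = 2·e^5 ≈ 296.8

LHS ≠ RHS, so the equation does not hold at this point.

Answer: Fails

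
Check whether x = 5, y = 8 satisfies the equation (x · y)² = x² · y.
Fails

Substituting x = 5, y = 8:

LHS = (5 · 8)² = 1600
RHS = 5² · 8 = 200

LHS ≠ RHS, so the equation does not hold at this point.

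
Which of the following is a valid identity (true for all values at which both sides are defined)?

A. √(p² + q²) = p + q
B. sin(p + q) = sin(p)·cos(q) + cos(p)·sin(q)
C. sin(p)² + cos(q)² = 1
B

A: fails at (2, 7) — LHS = √(53) ≈ 7.28, RHS = 9.
B: holds — e.g. at (4, 6), both sides equal sin(10) ≈ -0.544.
C: fails at (2, 3) — LHS = sin(2)² + cos(3)² ≈ 1.807, RHS = 1.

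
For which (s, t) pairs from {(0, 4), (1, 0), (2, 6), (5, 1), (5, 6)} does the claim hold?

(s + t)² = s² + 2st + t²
All pairs

Testing each pair:
(0, 4): LHS = 16, RHS = 16 → holds
(1, 0): LHS = 1, RHS = 1 → holds
(2, 6): LHS = 64, RHS = 64 → holds
(5, 1): LHS = 36, RHS = 36 → holds
(5, 6): LHS = 121, RHS = 121 → holds

Every pair satisfies the claim.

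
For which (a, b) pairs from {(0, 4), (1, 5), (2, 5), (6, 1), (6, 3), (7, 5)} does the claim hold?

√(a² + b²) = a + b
(0, 4)

Testing each pair:
(0, 4): LHS = 4, RHS = 4 → holds
(1, 5): LHS = √(26) ≈ 5.099, RHS = 6 → fails
(2, 5): LHS = √(29) ≈ 5.385, RHS = 7 → fails
(6, 1): LHS = √(37) ≈ 6.083, RHS = 7 → fails
(6, 3): LHS = 3·√(5) ≈ 6.708, RHS = 9 → fails
(7, 5): LHS = √(74) ≈ 8.602, RHS = 12 → fails

1 of 6 pairs satisfies the claim.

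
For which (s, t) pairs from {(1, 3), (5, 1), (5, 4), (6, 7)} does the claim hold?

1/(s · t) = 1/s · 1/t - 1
Testing each pair:
(1, 3): LHS = 1/3, RHS = -2/3 → fails
(5, 1): LHS = 1/5, RHS = -4/5 → fails
(5, 4): LHS = 1/20, RHS = -19/20 → fails
(6, 7): LHS = 1/42, RHS = -41/42 → fails

No pair satisfies the claim.

Answer: None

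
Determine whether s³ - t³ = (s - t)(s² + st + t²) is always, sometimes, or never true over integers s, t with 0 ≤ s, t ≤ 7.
The identity holds for every pair in the range. For instance at (s, t) = (2, 3): both sides equal -19.

Answer: Always true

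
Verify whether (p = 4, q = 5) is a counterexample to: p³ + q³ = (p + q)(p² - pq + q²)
Substituting p = 4, q = 5:
LHS = 4³ + 5³ = 189
RHS = (4 + 5)(4² - 4·5 + 5²) = 189

The sides agree, so this pair does not disprove the claim.

Answer: No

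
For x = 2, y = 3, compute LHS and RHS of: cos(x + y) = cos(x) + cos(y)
LHS = cos(2 + 3) = cos(5) ≈ 0.2837
RHS = cos(2) + cos(3) ≈ -1.406

LHS ≠ RHS (they differ by about 1.69), so the equation does not hold here.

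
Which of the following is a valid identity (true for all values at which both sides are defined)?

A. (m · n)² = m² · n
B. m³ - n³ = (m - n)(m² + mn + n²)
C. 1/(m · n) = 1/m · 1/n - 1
A: fails at (1, 3) — LHS = 9, RHS = 3.
B: holds — e.g. at (2, 7), both sides equal -335.
C: fails at (1, 4) — LHS = 1/4, RHS = -3/4.

Answer: B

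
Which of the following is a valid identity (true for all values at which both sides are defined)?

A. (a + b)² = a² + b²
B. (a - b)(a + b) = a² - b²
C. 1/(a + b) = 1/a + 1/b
A: fails at (2, 3) — LHS = 25, RHS = 13.
B: holds — e.g. at (2, 4), both sides equal -12.
C: fails at (1, 2) — LHS = 1/3, RHS = 3/2.

Answer: B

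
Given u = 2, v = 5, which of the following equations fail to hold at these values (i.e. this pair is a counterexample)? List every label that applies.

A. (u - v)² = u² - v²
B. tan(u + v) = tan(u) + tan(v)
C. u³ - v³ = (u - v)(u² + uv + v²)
A, B

Evaluating each claim at the given values:
A. LHS = 9, RHS = -21 → fails here (LHS ≠ RHS)
B. LHS = tan(7) ≈ 0.8714, RHS = tan(5) + tan(2) ≈ -5.566 → fails here (LHS ≠ RHS)
C. LHS = -117, RHS = -117 → holds here (LHS = RHS)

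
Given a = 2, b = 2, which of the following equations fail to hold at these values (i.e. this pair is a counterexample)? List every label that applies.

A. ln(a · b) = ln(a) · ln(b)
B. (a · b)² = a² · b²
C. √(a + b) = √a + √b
Evaluating each claim at the given values:
A. LHS = ln(4) ≈ 1.386, RHS = ln(2)² ≈ 0.4805 → fails here (LHS ≠ RHS)
B. LHS = 16, RHS = 16 → holds here (LHS = RHS)
C. LHS = 2, RHS = 2·√(2) ≈ 2.828 → fails here (LHS ≠ RHS)

Answer: A, C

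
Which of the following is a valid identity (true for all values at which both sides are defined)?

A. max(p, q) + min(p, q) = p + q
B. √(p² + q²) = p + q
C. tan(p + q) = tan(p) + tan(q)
A

A: holds — e.g. at (3, 3), both sides equal 6.
B: fails at (2, 5) — LHS = √(29) ≈ 5.385, RHS = 7.
C: fails at (4, 4) — LHS = tan(8) ≈ -6.8, RHS = 2·tan(4) ≈ 2.316.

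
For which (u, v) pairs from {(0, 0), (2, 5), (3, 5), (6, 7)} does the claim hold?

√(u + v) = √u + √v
(0, 0)

Testing each pair:
(0, 0): LHS = 0, RHS = 0 → holds
(2, 5): LHS = √(7) ≈ 2.646, RHS = √(2) + √(5) ≈ 3.65 → fails
(3, 5): LHS = 2·√(2) ≈ 2.828, RHS = √(3) + √(5) ≈ 3.968 → fails
(6, 7): LHS = √(13) ≈ 3.606, RHS = √(6) + √(7) ≈ 5.095 → fails

1 of 4 pairs satisfies the claim.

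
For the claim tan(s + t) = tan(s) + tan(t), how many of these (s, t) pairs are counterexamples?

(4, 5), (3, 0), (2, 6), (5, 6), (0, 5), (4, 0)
Testing each pair:
(4, 5): LHS = tan(9) ≈ -0.4523, RHS = tan(5) + tan(4) ≈ -2.223 → counterexample
(3, 0): LHS = tan(3) ≈ -0.1425, RHS = tan(3) ≈ -0.1425 → satisfies claim
(2, 6): LHS = tan(8) ≈ -6.8, RHS = tan(2) + tan(6) ≈ -2.476 → counterexample
(5, 6): LHS = tan(11) ≈ -226, RHS = tan(5) + tan(6) ≈ -3.672 → counterexample
(0, 5): LHS = tan(5) ≈ -3.381, RHS = tan(5) ≈ -3.381 → satisfies claim
(4, 0): LHS = tan(4) ≈ 1.158, RHS = tan(4) ≈ 1.158 → satisfies claim

That makes 3 counterexamples.

Answer: 3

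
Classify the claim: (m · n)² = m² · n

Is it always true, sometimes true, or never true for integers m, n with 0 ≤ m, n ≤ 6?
Sometimes true

It holds at (m, n) = (0, 3) (both sides equal 0), but fails at (m, n) = (2, 6) (LHS = 144, RHS = 24).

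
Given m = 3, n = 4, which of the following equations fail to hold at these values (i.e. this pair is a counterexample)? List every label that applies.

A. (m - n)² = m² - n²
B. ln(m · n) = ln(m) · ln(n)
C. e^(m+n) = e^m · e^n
A, B

Evaluating each claim at the given values:
A. LHS = 1, RHS = -7 → fails here (LHS ≠ RHS)
B. LHS = ln(12) ≈ 2.485, RHS = ln(3)·ln(4) ≈ 1.523 → fails here (LHS ≠ RHS)
C. LHS = e^7 ≈ 1097, RHS = e^7 ≈ 1097 → holds here (LHS = RHS)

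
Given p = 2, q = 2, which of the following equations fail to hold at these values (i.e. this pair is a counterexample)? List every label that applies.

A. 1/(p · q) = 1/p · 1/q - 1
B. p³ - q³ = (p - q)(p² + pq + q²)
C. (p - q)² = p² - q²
A

Evaluating each claim at the given values:
A. LHS = 1/4, RHS = -3/4 → fails here (LHS ≠ RHS)
B. LHS = 0, RHS = 0 → holds here (LHS = RHS)
C. LHS = 0, RHS = 0 → holds here (LHS = RHS)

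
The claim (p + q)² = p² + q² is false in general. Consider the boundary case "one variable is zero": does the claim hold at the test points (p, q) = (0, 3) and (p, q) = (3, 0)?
At (0, 3): LHS = 9, RHS = 9 → equal
At (3, 0): LHS = 9, RHS = 9 → equal

So the claim does hold at both of these boundary points, even though it is not an identity.

Answer: Yes, holds at both test points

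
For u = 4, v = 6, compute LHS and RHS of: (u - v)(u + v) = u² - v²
LHS = (4 - 6)(4 + 6) = -20
RHS = 4² - 6² = -20

LHS = RHS: the two sides agree.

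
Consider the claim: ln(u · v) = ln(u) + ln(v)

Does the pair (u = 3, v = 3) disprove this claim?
No

Substituting u = 3, v = 3:
LHS = ln(3 · 3) = ln(9) ≈ 2.197
RHS = ln(3) + ln(3) = 2·ln(3) ≈ 2.197

The sides agree, so this pair does not disprove the claim.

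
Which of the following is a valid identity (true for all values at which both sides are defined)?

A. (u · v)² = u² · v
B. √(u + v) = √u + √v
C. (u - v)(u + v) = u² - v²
A: fails at (2, 2) — LHS = 16, RHS = 8.
B: fails at (4, 6) — LHS = √(10) ≈ 3.162, RHS = 2 + √(6) ≈ 4.449.
C: holds — e.g. at (1, 2), both sides equal -3.

Answer: C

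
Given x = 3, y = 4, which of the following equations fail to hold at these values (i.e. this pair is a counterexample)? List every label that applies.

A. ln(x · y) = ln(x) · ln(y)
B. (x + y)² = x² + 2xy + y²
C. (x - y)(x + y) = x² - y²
Evaluating each claim at the given values:
A. LHS = ln(12) ≈ 2.485, RHS = ln(3)·ln(4) ≈ 1.523 → fails here (LHS ≠ RHS)
B. LHS = 49, RHS = 49 → holds here (LHS = RHS)
C. LHS = -7, RHS = -7 → holds here (LHS = RHS)

Answer: A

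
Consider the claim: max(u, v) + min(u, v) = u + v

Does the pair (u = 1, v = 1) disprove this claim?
Substituting u = 1, v = 1:
LHS = max(1, 1) + min(1, 1) = 2
RHS = 1 + 1 = 2

The sides agree, so this pair does not disprove the claim.

Answer: No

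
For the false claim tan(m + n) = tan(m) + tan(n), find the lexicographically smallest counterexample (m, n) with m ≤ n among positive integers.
(m, n) = (1, 1)

Substituting (1, 1) into the claim:
LHS = tan(1 + 1) = tan(2) ≈ -2.185
RHS = tan(1) + tan(1) = 2·tan(1) ≈ 3.115

Since LHS ≠ RHS, this pair disproves the claim, and no lexicographically smaller pair (m ≤ n, positive integers) does.

For instance (2, 6) is also a counterexample (LHS = tan(8) ≈ -6.8, RHS = tan(2) + tan(6) ≈ -2.476), but it's lexicographically larger.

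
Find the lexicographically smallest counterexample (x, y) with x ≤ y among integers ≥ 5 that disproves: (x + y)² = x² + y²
(x, y) = (5, 5)

Substituting (5, 5) into the claim:
LHS = (5 + 5)² = 100
RHS = 5² + 5² = 50

Since LHS ≠ RHS, this pair disproves the claim, and no lexicographically smaller pair (x ≤ y, integers ≥ 5) does.

For instance (6, 11) is also a counterexample (LHS = 289, RHS = 157), but it's lexicographically larger.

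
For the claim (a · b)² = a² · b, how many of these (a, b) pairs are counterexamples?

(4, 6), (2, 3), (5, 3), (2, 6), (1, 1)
Testing each pair:
(4, 6): LHS = 576, RHS = 96 → counterexample
(2, 3): LHS = 36, RHS = 12 → counterexample
(5, 3): LHS = 225, RHS = 75 → counterexample
(2, 6): LHS = 144, RHS = 24 → counterexample
(1, 1): LHS = 1, RHS = 1 → satisfies claim

That makes 4 counterexamples.

Answer: 4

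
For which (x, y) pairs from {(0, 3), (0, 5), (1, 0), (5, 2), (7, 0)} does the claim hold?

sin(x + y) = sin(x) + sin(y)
Testing each pair:
(0, 3): LHS = sin(3) ≈ 0.1411, RHS = sin(3) ≈ 0.1411 → holds
(0, 5): LHS = sin(5) ≈ -0.9589, RHS = sin(5) ≈ -0.9589 → holds
(1, 0): LHS = sin(1) ≈ 0.8415, RHS = sin(1) ≈ 0.8415 → holds
(5, 2): LHS = sin(7) ≈ 0.657, RHS = sin(5) + sin(2) ≈ -0.04963 → fails
(7, 0): LHS = sin(7) ≈ 0.657, RHS = sin(7) ≈ 0.657 → holds

4 of 5 pairs satisfy the claim.

Answer: (0, 3), (0, 5), (1, 0), (7, 0)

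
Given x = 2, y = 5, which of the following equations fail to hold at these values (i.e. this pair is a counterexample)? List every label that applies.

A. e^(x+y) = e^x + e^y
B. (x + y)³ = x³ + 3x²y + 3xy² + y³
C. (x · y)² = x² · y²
Evaluating each claim at the given values:
A. LHS = e^7 ≈ 1097, RHS = e^2 + e^5 ≈ 155.8 → fails here (LHS ≠ RHS)
B. LHS = 343, RHS = 343 → holds here (LHS = RHS)
C. LHS = 100, RHS = 100 → holds here (LHS = RHS)

Answer: A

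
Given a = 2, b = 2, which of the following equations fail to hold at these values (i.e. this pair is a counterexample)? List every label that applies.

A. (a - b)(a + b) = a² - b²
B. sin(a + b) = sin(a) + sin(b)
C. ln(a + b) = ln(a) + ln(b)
Evaluating each claim at the given values:
A. LHS = 0, RHS = 0 → holds here (LHS = RHS)
B. LHS = sin(4) ≈ -0.7568, RHS = 2·sin(2) ≈ 1.819 → fails here (LHS ≠ RHS)
C. LHS = ln(4) ≈ 1.386, RHS = 2·ln(2) ≈ 1.386 → holds here (LHS = RHS)

Answer: B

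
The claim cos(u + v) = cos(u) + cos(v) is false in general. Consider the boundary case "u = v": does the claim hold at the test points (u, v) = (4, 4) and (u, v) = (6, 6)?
No, fails at both test points

At (4, 4): LHS = cos(8) ≈ -0.1455 ≠ RHS = 2·cos(4) ≈ -1.307
At (6, 6): LHS = cos(12) ≈ 0.8439 ≠ RHS = 2·cos(6) ≈ 1.92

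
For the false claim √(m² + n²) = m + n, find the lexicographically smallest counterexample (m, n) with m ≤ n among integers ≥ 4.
Substituting (4, 4) into the claim:
LHS = √(4² + 4²) = 4·√(2) ≈ 5.657
RHS = 4 + 4 = 8

Since LHS ≠ RHS, this pair disproves the claim, and no lexicographically smaller pair (m ≤ n, integers ≥ 4) does.

For instance (8, 10) is also a counterexample (LHS = 2·√(41) ≈ 12.81, RHS = 18), but it's lexicographically larger.

Answer: (m, n) = (4, 4)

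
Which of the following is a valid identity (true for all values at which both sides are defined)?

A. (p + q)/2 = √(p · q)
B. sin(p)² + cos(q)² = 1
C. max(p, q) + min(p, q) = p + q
A: fails at (1, 4) — LHS = 5/2, RHS = 2.
B: fails at (1, 4) — LHS = cos(4)² + sin(1)² ≈ 1.135, RHS = 1.
C: holds — e.g. at (3, 5), both sides equal 8.

Answer: C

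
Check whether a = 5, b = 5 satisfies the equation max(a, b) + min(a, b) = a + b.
Holds

Substituting a = 5, b = 5:

LHS = max(5, 5) + min(5, 5) = 10
RHS = 5 + 5 = 10

LHS = RHS, so the equation holds at this point.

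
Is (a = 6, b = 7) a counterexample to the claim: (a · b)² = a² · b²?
No

Substituting a = 6, b = 7:
LHS = (6 · 7)² = 1764
RHS = 6² · 7² = 1764

The sides agree, so this pair does not disprove the claim.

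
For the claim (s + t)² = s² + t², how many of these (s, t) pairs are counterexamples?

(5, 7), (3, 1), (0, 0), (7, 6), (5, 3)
Testing each pair:
(5, 7): LHS = 144, RHS = 74 → counterexample
(3, 1): LHS = 16, RHS = 10 → counterexample
(0, 0): LHS = 0, RHS = 0 → satisfies claim
(7, 6): LHS = 169, RHS = 85 → counterexample
(5, 3): LHS = 64, RHS = 34 → counterexample

That makes 4 counterexamples.

Answer: 4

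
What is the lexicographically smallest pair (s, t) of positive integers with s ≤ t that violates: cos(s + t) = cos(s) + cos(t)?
(s, t) = (1, 1)

Substituting (1, 1) into the claim:
LHS = cos(1 + 1) = cos(2) ≈ -0.4161
RHS = cos(1) + cos(1) = 2·cos(1) ≈ 1.081

Since LHS ≠ RHS, this pair disproves the claim, and no lexicographically smaller pair (s ≤ t, positive integers) does.

For instance (1, 4) is also a counterexample (LHS = cos(5) ≈ 0.2837, RHS = cos(4) + cos(1) ≈ -0.1133), but it's lexicographically larger.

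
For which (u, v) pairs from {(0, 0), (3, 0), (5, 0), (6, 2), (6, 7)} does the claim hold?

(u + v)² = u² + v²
(0, 0), (3, 0), (5, 0)

Testing each pair:
(0, 0): LHS = 0, RHS = 0 → holds
(3, 0): LHS = 9, RHS = 9 → holds
(5, 0): LHS = 25, RHS = 25 → holds
(6, 2): LHS = 64, RHS = 40 → fails
(6, 7): LHS = 169, RHS = 85 → fails

3 of 5 pairs satisfy the claim.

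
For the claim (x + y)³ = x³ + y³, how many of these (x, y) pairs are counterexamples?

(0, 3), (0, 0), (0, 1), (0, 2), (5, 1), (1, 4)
2

Testing each pair:
(0, 3): LHS = 27, RHS = 27 → satisfies claim
(0, 0): LHS = 0, RHS = 0 → satisfies claim
(0, 1): LHS = 1, RHS = 1 → satisfies claim
(0, 2): LHS = 8, RHS = 8 → satisfies claim
(5, 1): LHS = 216, RHS = 126 → counterexample
(1, 4): LHS = 125, RHS = 65 → counterexample

That makes 2 counterexamples.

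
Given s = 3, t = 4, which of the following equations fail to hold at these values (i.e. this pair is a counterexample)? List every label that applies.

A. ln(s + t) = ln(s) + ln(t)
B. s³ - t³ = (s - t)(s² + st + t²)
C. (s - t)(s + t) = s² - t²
Evaluating each claim at the given values:
A. LHS = ln(7) ≈ 1.946, RHS = ln(3) + ln(4) ≈ 2.485 → fails here (LHS ≠ RHS)
B. LHS = -37, RHS = -37 → holds here (LHS = RHS)
C. LHS = -7, RHS = -7 → holds here (LHS = RHS)

Answer: A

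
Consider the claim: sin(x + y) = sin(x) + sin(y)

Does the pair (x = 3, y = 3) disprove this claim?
Substituting x = 3, y = 3:
LHS = sin(3 + 3) = sin(6) ≈ -0.2794
RHS = sin(3) + sin(3) = 2·sin(3) ≈ 0.2822

Since LHS ≠ RHS, this pair disproves the claim.

Answer: Yes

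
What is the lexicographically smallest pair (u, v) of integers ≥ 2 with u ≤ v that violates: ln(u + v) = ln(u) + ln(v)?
(u, v) = (2, 3)

Substituting (2, 3) into the claim:
LHS = ln(2 + 3) = ln(5) ≈ 1.609
RHS = ln(2) + ln(3) ≈ 1.792

Since LHS ≠ RHS, this pair disproves the claim, and no lexicographically smaller pair (u ≤ v, integers ≥ 2) does.

For instance (2, 5) is also a counterexample (LHS = ln(7) ≈ 1.946, RHS = ln(2) + ln(5) ≈ 2.303), but it's lexicographically larger.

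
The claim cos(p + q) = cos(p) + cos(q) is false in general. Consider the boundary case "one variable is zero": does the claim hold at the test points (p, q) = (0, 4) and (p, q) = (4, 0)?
No, fails at both test points

At (0, 4): LHS = cos(4) ≈ -0.6536 ≠ RHS = cos(4) + 1 ≈ 0.3464
At (4, 0): LHS = cos(4) ≈ -0.6536 ≠ RHS = cos(4) + 1 ≈ 0.3464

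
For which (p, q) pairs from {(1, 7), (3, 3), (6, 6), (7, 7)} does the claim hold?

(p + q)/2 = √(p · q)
(3, 3), (6, 6), (7, 7)

Testing each pair:
(1, 7): LHS = 4, RHS = √(7) ≈ 2.646 → fails
(3, 3): LHS = 3, RHS = 3 → holds
(6, 6): LHS = 6, RHS = 6 → holds
(7, 7): LHS = 7, RHS = 7 → holds

3 of 4 pairs satisfy the claim.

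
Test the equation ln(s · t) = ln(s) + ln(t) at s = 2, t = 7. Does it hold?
Substituting s = 2, t = 7:

LHS = ln(2 · 7) = ln(14) ≈ 2.639
RHS = ln(2) + ln(7) ≈ 2.639

LHS = RHS, so the equation holds at this point.

Answer: Holds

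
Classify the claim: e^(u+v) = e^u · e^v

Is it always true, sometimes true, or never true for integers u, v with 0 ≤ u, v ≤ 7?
Always true

The identity holds for every pair in the range. For instance at (u, v) = (0, 3): both sides equal e^3 ≈ 20.09.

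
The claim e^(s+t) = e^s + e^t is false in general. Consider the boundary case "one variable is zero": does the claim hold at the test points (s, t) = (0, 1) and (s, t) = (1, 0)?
At (0, 1): LHS = e ≈ 2.718 ≠ RHS = 1 + e ≈ 3.718
At (1, 0): LHS = e ≈ 2.718 ≠ RHS = 1 + e ≈ 3.718

Answer: No, fails at both test points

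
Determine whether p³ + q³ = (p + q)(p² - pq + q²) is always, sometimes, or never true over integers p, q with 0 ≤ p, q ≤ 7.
Always true

The identity holds for every pair in the range. For instance at (p, q) = (7, 4): both sides equal 407.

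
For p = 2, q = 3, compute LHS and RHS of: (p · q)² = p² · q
LHS = (2 · 3)² = 36
RHS = 2² · 3 = 12

LHS ≠ RHS, so the equation does not hold here.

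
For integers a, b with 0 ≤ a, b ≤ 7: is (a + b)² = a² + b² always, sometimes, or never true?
Sometimes true

It holds at (a, b) = (0, 5) (both sides equal 25), but fails at (a, b) = (1, 3) (LHS = 16, RHS = 10).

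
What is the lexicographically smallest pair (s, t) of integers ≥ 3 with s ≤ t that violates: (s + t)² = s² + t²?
Substituting (3, 3) into the claim:
LHS = (3 + 3)² = 36
RHS = 3² + 3² = 18

Since LHS ≠ RHS, this pair disproves the claim, and no lexicographically smaller pair (s ≤ t, integers ≥ 3) does.

For instance (3, 7) is also a counterexample (LHS = 100, RHS = 58), but it's lexicographically larger.

Answer: (s, t) = (3, 3)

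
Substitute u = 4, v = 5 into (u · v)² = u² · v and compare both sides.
LHS = (4 · 5)² = 400
RHS = 4² · 5 = 80

LHS ≠ RHS, so the equation does not hold here.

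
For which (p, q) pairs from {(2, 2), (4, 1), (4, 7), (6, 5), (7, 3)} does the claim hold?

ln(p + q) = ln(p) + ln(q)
Testing each pair:
(2, 2): LHS = ln(4) ≈ 1.386, RHS = 2·ln(2) ≈ 1.386 → holds
(4, 1): LHS = ln(5) ≈ 1.609, RHS = ln(4) ≈ 1.386 → fails
(4, 7): LHS = ln(11) ≈ 2.398, RHS = ln(4) + ln(7) ≈ 3.332 → fails
(6, 5): LHS = ln(11) ≈ 2.398, RHS = ln(5) + ln(6) ≈ 3.401 → fails
(7, 3): LHS = ln(10) ≈ 2.303, RHS = ln(3) + ln(7) ≈ 3.045 → fails

1 of 5 pairs satisfies the claim.

Answer: (2, 2)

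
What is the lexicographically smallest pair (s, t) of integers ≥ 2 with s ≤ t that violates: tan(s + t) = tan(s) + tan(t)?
(s, t) = (2, 2)

Substituting (2, 2) into the claim:
LHS = tan(2 + 2) = tan(4) ≈ 1.158
RHS = tan(2) + tan(2) = 2·tan(2) ≈ -4.37

Since LHS ≠ RHS, this pair disproves the claim, and no lexicographically smaller pair (s ≤ t, integers ≥ 2) does.

For instance (4, 6) is also a counterexample (LHS = tan(10) ≈ 0.6484, RHS = tan(6) + tan(4) ≈ 0.8668), but it's lexicographically larger.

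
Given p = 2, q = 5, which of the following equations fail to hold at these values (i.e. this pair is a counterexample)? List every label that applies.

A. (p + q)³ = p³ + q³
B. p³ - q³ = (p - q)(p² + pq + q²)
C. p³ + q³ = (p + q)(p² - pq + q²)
A

Evaluating each claim at the given values:
A. LHS = 343, RHS = 133 → fails here (LHS ≠ RHS)
B. LHS = -117, RHS = -117 → holds here (LHS = RHS)
C. LHS = 133, RHS = 133 → holds here (LHS = RHS)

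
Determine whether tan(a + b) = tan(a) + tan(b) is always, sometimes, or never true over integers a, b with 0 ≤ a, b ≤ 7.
It holds at (a, b) = (3, 0) (both sides equal tan(3) ≈ -0.1425), but fails at (a, b) = (2, 1) (LHS = tan(3) ≈ -0.1425, RHS = tan(2) + tan(1) ≈ -0.6276).

Answer: Sometimes true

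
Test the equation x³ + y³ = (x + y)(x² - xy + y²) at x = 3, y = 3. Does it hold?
Holds

Substituting x = 3, y = 3:

LHS = 3³ + 3³ = 54
RHS = (3 + 3)(3² - 3·3 + 3²) = 54

LHS = RHS, so the equation holds at this point.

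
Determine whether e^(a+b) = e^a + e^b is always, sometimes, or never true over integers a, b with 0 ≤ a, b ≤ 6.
Never true

The claim fails for every pair in the range. For instance at (a, b) = (4, 2): LHS = e^6 ≈ 403.4, RHS = e^2 + e^4 ≈ 61.99.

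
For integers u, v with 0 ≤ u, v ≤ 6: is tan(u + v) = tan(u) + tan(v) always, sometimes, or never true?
Sometimes true

It holds at (u, v) = (3, 0) (both sides equal tan(3) ≈ -0.1425), but fails at (u, v) = (3, 1) (LHS = tan(4) ≈ 1.158, RHS = tan(3) + tan(1) ≈ 1.415).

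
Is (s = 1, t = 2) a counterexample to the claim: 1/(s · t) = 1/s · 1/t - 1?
Substituting s = 1, t = 2:
LHS = 1/(1 · 2) = 1/2
RHS = 1/1 · 1/2 - 1 = -1/2

Since LHS ≠ RHS, this pair disproves the claim.

Answer: Yes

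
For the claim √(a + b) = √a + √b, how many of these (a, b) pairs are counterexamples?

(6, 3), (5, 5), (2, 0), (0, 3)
Testing each pair:
(6, 3): LHS = 3, RHS = √(3) + √(6) ≈ 4.182 → counterexample
(5, 5): LHS = √(10) ≈ 3.162, RHS = 2·√(5) ≈ 4.472 → counterexample
(2, 0): LHS = √(2) ≈ 1.414, RHS = √(2) ≈ 1.414 → satisfies claim
(0, 3): LHS = √(3) ≈ 1.732, RHS = √(3) ≈ 1.732 → satisfies claim

That makes 2 counterexamples.

Answer: 2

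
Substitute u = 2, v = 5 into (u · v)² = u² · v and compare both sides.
LHS = (2 · 5)² = 100
RHS = 2² · 5 = 20

LHS ≠ RHS, so the equation does not hold here.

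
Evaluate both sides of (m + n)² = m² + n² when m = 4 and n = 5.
LHS = (4 + 5)² = 81
RHS = 4² + 5² = 41

LHS ≠ RHS, so the equation does not hold here.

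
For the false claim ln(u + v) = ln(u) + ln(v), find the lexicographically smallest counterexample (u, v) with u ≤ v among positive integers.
Substituting (1, 1) into the claim:
LHS = ln(1 + 1) = ln(2) ≈ 0.6931
RHS = ln(1) + ln(1) = 0

Since LHS ≠ RHS, this pair disproves the claim, and no lexicographically smaller pair (u ≤ v, positive integers) does.

For instance (1, 3) is also a counterexample (LHS = ln(4) ≈ 1.386, RHS = ln(3) ≈ 1.099), but it's lexicographically larger.

Answer: (u, v) = (1, 1)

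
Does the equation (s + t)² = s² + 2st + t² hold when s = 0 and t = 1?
Holds

Substituting s = 0, t = 1:

LHS = (0 + 1)² = 1
RHS = 0² + 2·0·1 + 1² = 1

LHS = RHS, so the equation holds at this point.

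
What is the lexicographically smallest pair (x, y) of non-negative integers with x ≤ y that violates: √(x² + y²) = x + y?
(x, y) = (1, 1)

At (0, 2): both sides equal 2, so it holds there.
At (0, 6): both sides equal 6, so it holds there.

Substituting (1, 1) into the claim:
LHS = √(1² + 1²) = √(2) ≈ 1.414
RHS = 1 + 1 = 2

Since LHS ≠ RHS, this pair disproves the claim, and no lexicographically smaller pair (x ≤ y, non-negative integers) does.

For instance (1, 7) is also a counterexample (LHS = 5·√(2) ≈ 7.071, RHS = 8), but it's lexicographically larger.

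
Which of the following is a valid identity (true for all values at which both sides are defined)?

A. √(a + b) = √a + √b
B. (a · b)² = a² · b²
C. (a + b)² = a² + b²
A: fails at (5, 8) — LHS = √(13) ≈ 3.606, RHS = √(5) + 2·√(2) ≈ 5.064.
B: holds — e.g. at (3, 4), both sides equal 144.
C: fails at (2, 2) — LHS = 16, RHS = 8.

Answer: B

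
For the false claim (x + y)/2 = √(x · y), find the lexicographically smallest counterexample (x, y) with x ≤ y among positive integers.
(x, y) = (1, 2)

At (1, 1): both sides equal 1, so it holds there.

Substituting (1, 2) into the claim:
LHS = (1 + 2)/2 = 3/2
RHS = √(1 · 2) = √(2) ≈ 1.414

Since LHS ≠ RHS, this pair disproves the claim, and no lexicographically smaller pair (x ≤ y, positive integers) does.

For instance (4, 7) is also a counterexample (LHS = 11/2, RHS = 2·√(7) ≈ 5.292), but it's lexicographically larger.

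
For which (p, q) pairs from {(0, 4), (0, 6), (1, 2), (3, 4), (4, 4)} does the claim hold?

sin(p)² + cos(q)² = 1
Testing each pair:
(0, 4): LHS = cos(4)² ≈ 0.4272, RHS = 1 → fails
(0, 6): LHS = cos(6)² ≈ 0.9219, RHS = 1 → fails
(1, 2): LHS = cos(2)² + sin(1)² ≈ 0.8813, RHS = 1 → fails
(3, 4): LHS = sin(3)² + cos(4)² ≈ 0.4472, RHS = 1 → fails
(4, 4): LHS = cos(4)² + sin(4)² = 1, RHS = 1 → holds

1 of 5 pairs satisfies the claim.

Answer: (4, 4)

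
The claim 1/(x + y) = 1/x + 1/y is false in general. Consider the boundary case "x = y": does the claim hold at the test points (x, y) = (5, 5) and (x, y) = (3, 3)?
No, fails at both test points

At (5, 5): LHS = 1/10 ≠ RHS = 2/5
At (3, 3): LHS = 1/6 ≠ RHS = 2/3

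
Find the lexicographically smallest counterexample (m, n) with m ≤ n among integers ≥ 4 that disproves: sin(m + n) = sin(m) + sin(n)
(m, n) = (4, 4)

Substituting (4, 4) into the claim:
LHS = sin(4 + 4) = sin(8) ≈ 0.9894
RHS = sin(4) + sin(4) = 2·sin(4) ≈ -1.514

Since LHS ≠ RHS, this pair disproves the claim, and no lexicographically smaller pair (m ≤ n, integers ≥ 4) does.

For instance (5, 9) is also a counterexample (LHS = sin(14) ≈ 0.9906, RHS = sin(5) + sin(9) ≈ -0.5468), but it's lexicographically larger.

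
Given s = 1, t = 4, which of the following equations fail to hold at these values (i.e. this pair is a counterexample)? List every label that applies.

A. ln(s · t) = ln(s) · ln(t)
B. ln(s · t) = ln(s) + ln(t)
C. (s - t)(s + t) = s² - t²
A

Evaluating each claim at the given values:
A. LHS = ln(4) ≈ 1.386, RHS = 0 → fails here (LHS ≠ RHS)
B. LHS = ln(4) ≈ 1.386, RHS = ln(4) ≈ 1.386 → holds here (LHS = RHS)
C. LHS = -15, RHS = -15 → holds here (LHS = RHS)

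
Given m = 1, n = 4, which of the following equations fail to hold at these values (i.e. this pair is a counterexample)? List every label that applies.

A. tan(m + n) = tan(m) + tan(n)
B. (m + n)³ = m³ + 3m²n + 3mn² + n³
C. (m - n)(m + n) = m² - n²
Evaluating each claim at the given values:
A. LHS = tan(5) ≈ -3.381, RHS = tan(4) + tan(1) ≈ 2.715 → fails here (LHS ≠ RHS)
B. LHS = 125, RHS = 125 → holds here (LHS = RHS)
C. LHS = -15, RHS = -15 → holds here (LHS = RHS)

Answer: A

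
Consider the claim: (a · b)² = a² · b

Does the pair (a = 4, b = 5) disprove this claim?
Substituting a = 4, b = 5:
LHS = (4 · 5)² = 400
RHS = 4² · 5 = 80

Since LHS ≠ RHS, this pair disproves the claim.

Answer: Yes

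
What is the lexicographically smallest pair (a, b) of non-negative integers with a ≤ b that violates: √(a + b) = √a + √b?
(a, b) = (1, 1)

At (0, 5): both sides equal √(5) ≈ 2.236, so it holds there.

Substituting (1, 1) into the claim:
LHS = √(1 + 1) = √(2) ≈ 1.414
RHS = √1 + √1 = 2

Since LHS ≠ RHS, this pair disproves the claim, and no lexicographically smaller pair (a ≤ b, non-negative integers) does.

For instance (6, 7) is also a counterexample (LHS = √(13) ≈ 3.606, RHS = √(6) + √(7) ≈ 5.095), but it's lexicographically larger.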